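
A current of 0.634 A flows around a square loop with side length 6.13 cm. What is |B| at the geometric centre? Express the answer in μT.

B ≈ 11.7 μT

Each side is a finite straight segment at perpendicular distance d = a/(2 tan(π/4)) = 0.03065 m from the centre, with end-angles ±π/4.
One side contributes B₁ = (μ₀I/4πd)·2 sin(π/4) = 2.93×10⁻⁶ T.
All 4 sides add in the same direction: B = 4 × 2.93×10⁻⁶ = 1.17×10⁻⁵ T.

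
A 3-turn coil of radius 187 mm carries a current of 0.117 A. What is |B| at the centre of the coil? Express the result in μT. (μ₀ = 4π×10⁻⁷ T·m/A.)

For an N-turn flat coil, B = Nμ₀I/(2R) with R = 0.187 m.
B = 3 × 3.93×10⁻⁷ T = 1.18×10⁻⁶ T.

B ≈ 1.18 μT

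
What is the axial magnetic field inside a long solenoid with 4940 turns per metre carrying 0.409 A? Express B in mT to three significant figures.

Inside a long solenoid, B = μ₀nI with n = 4940 turns/m.
B = 4π×10⁻⁷ × 4940 × 0.409 = 2.54×10⁻³ T.

B ≈ 2.54 mT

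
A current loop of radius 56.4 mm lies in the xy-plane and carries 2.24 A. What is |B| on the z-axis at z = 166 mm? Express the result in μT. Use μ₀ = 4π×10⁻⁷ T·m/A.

On the axis of a circular loop, B = μ₀IR² / [2(R²+z²)^(3/2)].
R² + z² = (0.0564)² + (0.166)² = 0.03074 m², and (R²+z²)^(3/2) = 5.39×10⁻³ m³.
B = (4π×10⁻⁷ × 2.24 × 0.003181) / (2 × 5.39×10⁻³) = 8.31×10⁻⁷ T.

B ≈ 0.831 μT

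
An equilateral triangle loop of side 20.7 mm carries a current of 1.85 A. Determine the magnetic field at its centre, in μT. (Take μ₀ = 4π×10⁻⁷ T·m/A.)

Each side is a finite straight segment at perpendicular distance d = a/(2 tan(π/3)) = 0.005976 m from the centre, with end-angles ±π/3.
One side contributes B₁ = (μ₀I/4πd)·2 sin(π/3) = 5.36×10⁻⁵ T.
All 3 sides add in the same direction: B = 3 × 5.36×10⁻⁵ = 1.61×10⁻⁴ T.

B ≈ 161 μT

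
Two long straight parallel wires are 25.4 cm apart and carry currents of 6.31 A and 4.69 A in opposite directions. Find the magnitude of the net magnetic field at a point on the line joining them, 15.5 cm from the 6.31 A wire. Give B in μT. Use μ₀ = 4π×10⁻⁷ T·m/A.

B ≈ 17.6 μT

Each long wire gives B = μ₀I/(2πd). Distances are d₁ = 0.155 m and d₂ = 0.099 m.
B₁ = 8.14×10⁻⁶ T, B₂ = 9.47×10⁻⁶ T.
Between antiparallel currents both contributions point the same way, so they add. B = B₁ + B₂ = 8.14×10⁻⁶ + 9.47×10⁻⁶ = 1.76×10⁻⁵ T.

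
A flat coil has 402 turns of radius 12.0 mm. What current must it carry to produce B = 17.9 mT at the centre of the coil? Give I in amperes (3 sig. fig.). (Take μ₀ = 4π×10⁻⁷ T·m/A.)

For an N-turn coil, B = Nμ₀I/(2R) with R = 0.012 m, so I = 2RB/(Nμ₀) = 2 × 0.012 × 1.79×10⁻² / (402 × 4π×10⁻⁷) = 0.850 A.

I ≈ 0.850 A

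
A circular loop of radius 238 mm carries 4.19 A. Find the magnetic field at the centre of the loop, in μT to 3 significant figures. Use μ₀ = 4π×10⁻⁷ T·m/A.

B ≈ 11.1 μT

At the centre of a circular loop the Biot–Savart law gives B = μ₀I/(2R).
B = (4π×10⁻⁷ × 4.19) / (2 × 0.238) = 1.11×10⁻⁵ T.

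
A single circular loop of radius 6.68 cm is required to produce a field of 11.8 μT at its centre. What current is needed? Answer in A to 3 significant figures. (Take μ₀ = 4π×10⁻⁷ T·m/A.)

At the centre of a circular loop B = μ₀I/(2R), so I = 2RB/μ₀.
With R = 0.0668 m, I = 2 × 0.0668 × 1.18×10⁻⁵ / (4π×10⁻⁷) = 1.25 A.

I ≈ 1.25 A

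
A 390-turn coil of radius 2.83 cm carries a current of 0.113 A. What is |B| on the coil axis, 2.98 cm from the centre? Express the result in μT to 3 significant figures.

For an N-turn flat coil, B = Nμ₀IR²/[2(R²+z²)^(3/2)] with R = 0.0283 m, z = 0.0298 m.
B = 390 × 8.19×10⁻⁷ T = 3.20×10⁻⁴ T.

B ≈ 320 μT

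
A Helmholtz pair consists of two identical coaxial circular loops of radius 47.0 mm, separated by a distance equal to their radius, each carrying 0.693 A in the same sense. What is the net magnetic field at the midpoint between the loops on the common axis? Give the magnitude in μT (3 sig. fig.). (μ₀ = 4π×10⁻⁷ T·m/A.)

B ≈ 13.3 μT

Each loop contributes B = μ₀IR²/[2(R²+z²)^(3/2)] on the axis, with z measured from that loop.
Loop 1 (z = 0.0235 m): B₁ = 6.63×10⁻⁶ T. Loop 2 (z = 0.0235 m): B₂ = 6.63×10⁻⁶ T.
The fields add: B = B₁ + B₂ = 1.33×10⁻⁵ T.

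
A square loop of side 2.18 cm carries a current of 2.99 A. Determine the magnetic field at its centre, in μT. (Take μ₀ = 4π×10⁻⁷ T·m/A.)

Each side is a finite straight segment at perpendicular distance d = a/(2 tan(π/4)) = 0.0109 m from the centre, with end-angles ±π/4.
One side contributes B₁ = (μ₀I/4πd)·2 sin(π/4) = 3.88×10⁻⁵ T.
All 4 sides add in the same direction: B = 4 × 3.88×10⁻⁵ = 1.55×10⁻⁴ T.

B ≈ 155 μT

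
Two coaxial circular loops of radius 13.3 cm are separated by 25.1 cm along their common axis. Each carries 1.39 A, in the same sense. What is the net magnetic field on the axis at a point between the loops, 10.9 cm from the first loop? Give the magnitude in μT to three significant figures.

Each loop contributes B = μ₀IR²/[2(R²+z²)^(3/2)] on the axis, with z measured from that loop.
Loop 1 (z = 0.109 m): B₁ = 3.04×10⁻⁶ T. Loop 2 (z = 0.142 m): B₂ = 2.10×10⁻⁶ T.
The fields add: B = B₁ + B₂ = 5.14×10⁻⁶ T.

B ≈ 5.14 μT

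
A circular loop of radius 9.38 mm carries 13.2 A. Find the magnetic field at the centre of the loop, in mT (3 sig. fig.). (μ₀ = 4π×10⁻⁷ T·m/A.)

At the centre of a circular loop the Biot–Savart law gives B = μ₀I/(2R).
B = (4π×10⁻⁷ × 13.2) / (2 × 0.00938) = 8.84×10⁻⁴ T.

B ≈ 0.884 mT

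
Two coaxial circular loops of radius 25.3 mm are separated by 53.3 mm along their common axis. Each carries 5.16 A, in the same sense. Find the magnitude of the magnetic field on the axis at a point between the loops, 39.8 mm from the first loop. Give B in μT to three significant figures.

Each loop contributes B = μ₀IR²/[2(R²+z²)^(3/2)] on the axis, with z measured from that loop.
Loop 1 (z = 0.0398 m): B₁ = 1.98×10⁻⁵ T. Loop 2 (z = 0.0135 m): B₂ = 8.80×10⁻⁵ T.
The fields add: B = B₁ + B₂ = 1.08×10⁻⁴ T.

B ≈ 108 μT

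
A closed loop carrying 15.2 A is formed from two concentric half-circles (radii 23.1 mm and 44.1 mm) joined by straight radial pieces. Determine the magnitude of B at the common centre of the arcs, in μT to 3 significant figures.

The radial connectors point toward the centre, so dl × r̂ = 0 and they contribute nothing.
Each semicircle gives μ₀I/(4R): inner arc 2.07×10⁻⁴ T, outer arc 1.08×10⁻⁴ T.
The two arcs carry current in opposite angular senses, so their fields oppose: B = |2.07×10⁻⁴ − 1.08×10⁻⁴| = 9.84×10⁻⁵ T.

B ≈ 98.4 μT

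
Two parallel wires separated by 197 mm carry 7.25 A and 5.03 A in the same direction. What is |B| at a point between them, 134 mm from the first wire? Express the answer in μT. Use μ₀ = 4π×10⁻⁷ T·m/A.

B ≈ 5.15 μT

Each long wire gives B = μ₀I/(2πd). Distances are d₁ = 0.134 m and d₂ = 0.063 m.
B₁ = 1.08×10⁻⁵ T, B₂ = 1.60×10⁻⁵ T.
Between parallel currents the two contributions point in opposite directions, so they subtract. B = |B₁ − B₂| = |1.08×10⁻⁵ − 1.60×10⁻⁵| = 5.15×10⁻⁶ T.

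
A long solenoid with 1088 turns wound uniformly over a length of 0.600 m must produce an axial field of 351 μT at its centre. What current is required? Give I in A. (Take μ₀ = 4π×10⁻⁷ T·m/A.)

Inside a long solenoid B = μ₀nI with n = 1813 m⁻¹, so I = B/(μ₀n).
I = 3.51×10⁻⁴ / (4π×10⁻⁷ × 1813) = 0.154 A.

I ≈ 0.154 A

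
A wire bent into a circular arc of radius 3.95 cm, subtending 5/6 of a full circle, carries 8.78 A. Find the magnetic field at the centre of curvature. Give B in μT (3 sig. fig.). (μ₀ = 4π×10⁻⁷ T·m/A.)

B ≈ 116 μT

The Biot–Savart field of a circular arc at its centre is B = μ₀Iφ/(4πR), with φ = 5.236 rad.
B = (4π×10⁻⁷ × 8.78 × 5.236) / (4π × 0.0395) = 1.16×10⁻⁴ T.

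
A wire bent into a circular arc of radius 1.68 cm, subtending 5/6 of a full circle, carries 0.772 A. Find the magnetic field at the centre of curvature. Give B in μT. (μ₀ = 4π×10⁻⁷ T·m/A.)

B ≈ 24.1 μT

The Biot–Savart field of a circular arc at its centre is B = μ₀Iφ/(4πR), with φ = 5.236 rad.
B = (4π×10⁻⁷ × 0.772 × 5.236) / (4π × 0.0168) = 2.41×10⁻⁵ T.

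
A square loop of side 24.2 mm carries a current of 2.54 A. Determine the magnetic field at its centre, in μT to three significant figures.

Each side is a finite straight segment at perpendicular distance d = a/(2 tan(π/4)) = 0.0121 m from the centre, with end-angles ±π/4.
One side contributes B₁ = (μ₀I/4πd)·2 sin(π/4) = 2.97×10⁻⁵ T.
All 4 sides add in the same direction: B = 4 × 2.97×10⁻⁵ = 1.19×10⁻⁴ T.

B ≈ 119 μT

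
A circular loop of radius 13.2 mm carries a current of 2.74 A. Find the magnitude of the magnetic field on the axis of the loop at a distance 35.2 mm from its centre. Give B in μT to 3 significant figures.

On the axis of a circular loop, B = μ₀IR² / [2(R²+z²)^(3/2)].
R² + z² = (0.0132)² + (0.0352)² = 0.001413 m², and (R²+z²)^(3/2) = 5.31×10⁻⁵ m³.
B = (4π×10⁻⁷ × 2.74 × 0.0001742) / (2 × 5.31×10⁻⁵) = 5.65×10⁻⁶ T.

B ≈ 5.65 μT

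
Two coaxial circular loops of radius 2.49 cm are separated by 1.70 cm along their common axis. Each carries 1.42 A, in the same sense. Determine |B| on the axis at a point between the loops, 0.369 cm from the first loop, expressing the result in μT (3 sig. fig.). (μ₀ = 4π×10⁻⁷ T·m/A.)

Each loop contributes B = μ₀IR²/[2(R²+z²)^(3/2)] on the axis, with z measured from that loop.
Loop 1 (z = 0.00369 m): B₁ = 3.47×10⁻⁵ T. Loop 2 (z = 0.01331 m): B₂ = 2.46×10⁻⁵ T.
The fields add: B = B₁ + B₂ = 5.93×10⁻⁵ T.

B ≈ 59.3 μT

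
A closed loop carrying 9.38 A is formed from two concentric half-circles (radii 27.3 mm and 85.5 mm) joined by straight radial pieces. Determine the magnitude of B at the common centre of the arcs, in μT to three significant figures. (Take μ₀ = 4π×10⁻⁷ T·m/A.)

The radial connectors point toward the centre, so dl × r̂ = 0 and they contribute nothing.
Each semicircle gives μ₀I/(4R): inner arc 1.08×10⁻⁴ T, outer arc 3.45×10⁻⁵ T.
The two arcs carry current in opposite angular senses, so their fields oppose: B = |1.08×10⁻⁴ − 3.45×10⁻⁵| = 7.35×10⁻⁵ T.

B ≈ 73.5 μT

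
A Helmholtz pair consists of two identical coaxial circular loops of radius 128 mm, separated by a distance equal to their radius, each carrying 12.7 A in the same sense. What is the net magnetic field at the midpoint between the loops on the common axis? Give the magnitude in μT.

B ≈ 89.2 μT

Each loop contributes B = μ₀IR²/[2(R²+z²)^(3/2)] on the axis, with z measured from that loop.
Loop 1 (z = 0.064 m): B₁ = 4.46×10⁻⁵ T. Loop 2 (z = 0.064 m): B₂ = 4.46×10⁻⁵ T.
The fields add: B = B₁ + B₂ = 8.92×10⁻⁵ T.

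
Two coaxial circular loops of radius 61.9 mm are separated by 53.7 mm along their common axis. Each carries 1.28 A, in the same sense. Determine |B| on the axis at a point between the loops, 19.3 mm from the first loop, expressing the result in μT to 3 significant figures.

Each loop contributes B = μ₀IR²/[2(R²+z²)^(3/2)] on the axis, with z measured from that loop.
Loop 1 (z = 0.0193 m): B₁ = 1.13×10⁻⁵ T. Loop 2 (z = 0.0344 m): B₂ = 8.68×10⁻⁶ T.
The fields add: B = B₁ + B₂ = 2.00×10⁻⁵ T.

B ≈ 20.0 μT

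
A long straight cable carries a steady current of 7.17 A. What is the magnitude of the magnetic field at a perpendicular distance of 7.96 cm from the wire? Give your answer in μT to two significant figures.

For an infinitely long straight wire, B = μ₀I/(2πd).
B = (4π×10⁻⁷ × 7.17) / (2π × 0.0796) = 1.80×10⁻⁵ T.

B ≈ 18 μT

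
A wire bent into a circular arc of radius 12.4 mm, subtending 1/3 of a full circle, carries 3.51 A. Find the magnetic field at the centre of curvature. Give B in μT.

The Biot–Savart field of a circular arc at its centre is B = μ₀Iφ/(4πR), with φ = 2.094 rad.
B = (4π×10⁻⁷ × 3.51 × 2.094) / (4π × 0.0124) = 5.93×10⁻⁵ T.

B ≈ 59.3 μT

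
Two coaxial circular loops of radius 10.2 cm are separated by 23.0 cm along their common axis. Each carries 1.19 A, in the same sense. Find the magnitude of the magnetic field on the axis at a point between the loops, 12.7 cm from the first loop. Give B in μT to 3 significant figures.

Each loop contributes B = μ₀IR²/[2(R²+z²)^(3/2)] on the axis, with z measured from that loop.
Loop 1 (z = 0.127 m): B₁ = 1.80×10⁻⁶ T. Loop 2 (z = 0.103 m): B₂ = 2.55×10⁻⁶ T.
The fields add: B = B₁ + B₂ = 4.35×10⁻⁶ T.

B ≈ 4.35 μT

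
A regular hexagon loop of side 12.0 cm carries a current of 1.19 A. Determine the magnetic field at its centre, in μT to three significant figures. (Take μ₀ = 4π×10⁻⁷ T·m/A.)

B ≈ 6.87 μT

Each side is a finite straight segment at perpendicular distance d = a/(2 tan(π/6)) = 0.1039 m from the centre, with end-angles ±π/6.
One side contributes B₁ = (μ₀I/4πd)·2 sin(π/6) = 1.15×10⁻⁶ T.
All 6 sides add in the same direction: B = 6 × 1.15×10⁻⁶ = 6.87×10⁻⁶ T.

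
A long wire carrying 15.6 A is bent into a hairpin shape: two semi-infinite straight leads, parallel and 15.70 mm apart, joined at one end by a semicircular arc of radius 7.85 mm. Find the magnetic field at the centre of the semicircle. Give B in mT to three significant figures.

B ≈ 1.02 mT

The semicircular arc contributes B_arc = μ₀I·π/(4πR) = μ₀I/(4R) = 6.24×10⁻⁴ T.
Each semi-infinite lead is at perpendicular distance R = 0.00785 m from the centre, with the perpendicular foot at its near end, so it contributes μ₀I/(4πR); both point the same way, together 3.97×10⁻⁴ T.
Arc and leads all point the same direction: B = 6.24×10⁻⁴ + 3.97×10⁻⁴ = 1.02×10⁻³ T.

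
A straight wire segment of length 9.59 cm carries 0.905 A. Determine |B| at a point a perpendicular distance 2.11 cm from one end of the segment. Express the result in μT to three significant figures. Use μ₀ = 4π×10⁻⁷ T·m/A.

For a finite straight segment, B = (μ₀I/4πd)(sinθ₁ + sinθ₂), where θ₁, θ₂ are the angles from the perpendicular to each end.
The perpendicular foot is at one end, so the two end-offsets along the wire are 0 and L = 0.0959 m.
sinθ₁ = 0/√(0²+0.0211²) = 0.0000; sinθ₂ = 0.0959/√(0.0959²+0.0211²) = 0.9766.
B = (4π×10⁻⁷ × 0.905) / (4π × 0.0211) × (0.0000 + 0.9766) = 4.19×10⁻⁶ T.

B ≈ 4.19 μT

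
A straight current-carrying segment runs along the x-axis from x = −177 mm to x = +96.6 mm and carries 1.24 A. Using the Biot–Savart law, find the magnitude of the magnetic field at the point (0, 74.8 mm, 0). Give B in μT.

For a finite straight segment, B = (μ₀I/4πd)(sinθ₁ + sinθ₂), where θ₁, θ₂ are the angles from the perpendicular to each end.
The perpendicular distance is d = 0.0748 m; the end-offsets along the wire are a = 0.177 m and b = 0.0966 m.
sinθ₁ = 0.177/√(0.177²+0.0748²) = 0.9211; sinθ₂ = 0.0966/√(0.0966²+0.0748²) = 0.7907.
B = (4π×10⁻⁷ × 1.24) / (4π × 0.0748) × (0.9211 + 0.7907) = 2.84×10⁻⁶ T.

B ≈ 2.84 μT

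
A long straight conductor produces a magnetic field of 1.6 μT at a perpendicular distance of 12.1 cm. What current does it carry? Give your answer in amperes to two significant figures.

I ≈ 0.97 A

For a long straight wire B = μ₀I/(2πd), so I = 2πdB/μ₀.
I = 2π × 0.121 × 1.60×10⁻⁶ / (4π×10⁻⁷) = 0.968 A.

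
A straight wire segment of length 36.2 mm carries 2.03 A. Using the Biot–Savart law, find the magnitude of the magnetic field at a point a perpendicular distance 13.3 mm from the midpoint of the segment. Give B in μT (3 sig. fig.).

B ≈ 24.6 μT

For a finite straight segment, B = (μ₀I/4πd)(sinθ₁ + sinθ₂), where θ₁, θ₂ are the angles from the perpendicular to each end.
The perpendicular from the point meets the wire at its midpoint, so each end is L/2 = 0.0181 m away along the wire.
sinθ₁ = 0.0181/√(0.0181²+0.0133²) = 0.8058; sinθ₂ = 0.0181/√(0.0181²+0.0133²) = 0.8058.
B = (4π×10⁻⁷ × 2.03) / (4π × 0.0133) × (0.8058 + 0.8058) = 2.46×10⁻⁵ T.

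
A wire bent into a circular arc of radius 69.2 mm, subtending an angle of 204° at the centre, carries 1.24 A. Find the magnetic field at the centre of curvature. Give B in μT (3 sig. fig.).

B ≈ 6.38 μT

The Biot–Savart field of a circular arc at its centre is B = μ₀Iφ/(4πR), with φ = 3.56 rad.
B = (4π×10⁻⁷ × 1.24 × 3.56) / (4π × 0.0692) = 6.38×10⁻⁶ T.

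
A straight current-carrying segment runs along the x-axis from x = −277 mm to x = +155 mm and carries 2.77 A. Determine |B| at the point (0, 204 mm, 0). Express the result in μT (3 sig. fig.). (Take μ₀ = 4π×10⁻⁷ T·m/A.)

For a finite straight segment, B = (μ₀I/4πd)(sinθ₁ + sinθ₂), where θ₁, θ₂ are the angles from the perpendicular to each end.
The perpendicular distance is d = 0.204 m; the end-offsets along the wire are a = 0.277 m and b = 0.155 m.
sinθ₁ = 0.277/√(0.277²+0.204²) = 0.8052; sinθ₂ = 0.155/√(0.155²+0.204²) = 0.6050.
B = (4π×10⁻⁷ × 2.77) / (4π × 0.204) × (0.8052 + 0.6050) = 1.91×10⁻⁶ T.

B ≈ 1.91 μT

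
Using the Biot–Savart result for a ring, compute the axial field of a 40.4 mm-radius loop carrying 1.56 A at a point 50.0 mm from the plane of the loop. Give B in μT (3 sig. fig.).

B ≈ 6.02 μT

On the axis of a circular loop, B = μ₀IR² / [2(R²+z²)^(3/2)].
R² + z² = (0.0404)² + (0.05)² = 0.004132 m², and (R²+z²)^(3/2) = 2.66×10⁻⁴ m³.
B = (4π×10⁻⁷ × 1.56 × 0.001632) / (2 × 2.66×10⁻⁴) = 6.02×10⁻⁶ T.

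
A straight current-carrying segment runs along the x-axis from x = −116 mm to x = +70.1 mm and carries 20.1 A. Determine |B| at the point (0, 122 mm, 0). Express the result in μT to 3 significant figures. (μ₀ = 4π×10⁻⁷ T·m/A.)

For a finite straight segment, B = (μ₀I/4πd)(sinθ₁ + sinθ₂), where θ₁, θ₂ are the angles from the perpendicular to each end.
The perpendicular distance is d = 0.122 m; the end-offsets along the wire are a = 0.116 m and b = 0.0701 m.
sinθ₁ = 0.116/√(0.116²+0.122²) = 0.6891; sinθ₂ = 0.0701/√(0.0701²+0.122²) = 0.4982.
B = (4π×10⁻⁷ × 20.1) / (4π × 0.122) × (0.6891 + 0.4982) = 1.96×10⁻⁵ T.

B ≈ 19.6 μT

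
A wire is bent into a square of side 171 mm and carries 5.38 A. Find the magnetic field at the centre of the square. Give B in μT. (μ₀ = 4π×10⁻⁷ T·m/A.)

Each side is a finite straight segment at perpendicular distance d = a/(2 tan(π/4)) = 0.0855 m from the centre, with end-angles ±π/4.
One side contributes B₁ = (μ₀I/4πd)·2 sin(π/4) = 8.90×10⁻⁶ T.
All 4 sides add in the same direction: B = 4 × 8.90×10⁻⁶ = 3.56×10⁻⁵ T.

B ≈ 35.6 μT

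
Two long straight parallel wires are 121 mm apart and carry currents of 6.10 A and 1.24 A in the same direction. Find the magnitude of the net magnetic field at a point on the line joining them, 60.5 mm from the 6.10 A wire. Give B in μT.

B ≈ 16.1 μT

Each long wire gives B = μ₀I/(2πd). Distances are d₁ = 0.0605 m and d₂ = 0.0605 m.
B₁ = 2.02×10⁻⁵ T, B₂ = 4.10×10⁻⁶ T.
Between parallel currents the two contributions point in opposite directions, so they subtract. B = |B₁ − B₂| = |2.02×10⁻⁵ − 4.10×10⁻⁶| = 1.61×10⁻⁵ T.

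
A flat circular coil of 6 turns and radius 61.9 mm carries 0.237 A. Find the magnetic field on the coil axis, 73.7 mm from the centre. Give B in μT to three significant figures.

For an N-turn flat coil, B = Nμ₀IR²/[2(R²+z²)^(3/2)] with R = 0.0619 m, z = 0.0737 m.
B = 6 × 6.40×10⁻⁷ T = 3.84×10⁻⁶ T.

B ≈ 3.84 μT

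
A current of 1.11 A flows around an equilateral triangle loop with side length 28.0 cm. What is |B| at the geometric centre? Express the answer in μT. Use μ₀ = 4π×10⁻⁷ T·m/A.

Each side is a finite straight segment at perpendicular distance d = a/(2 tan(π/3)) = 0.08083 m from the centre, with end-angles ±π/3.
One side contributes B₁ = (μ₀I/4πd)·2 sin(π/3) = 2.38×10⁻⁶ T.
All 3 sides add in the same direction: B = 3 × 2.38×10⁻⁶ = 7.14×10⁻⁶ T.

B ≈ 7.14 μT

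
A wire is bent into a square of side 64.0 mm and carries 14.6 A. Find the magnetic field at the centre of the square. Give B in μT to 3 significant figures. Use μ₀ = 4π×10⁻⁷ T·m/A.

Each side is a finite straight segment at perpendicular distance d = a/(2 tan(π/4)) = 0.032 m from the centre, with end-angles ±π/4.
One side contributes B₁ = (μ₀I/4πd)·2 sin(π/4) = 6.45×10⁻⁵ T.
All 4 sides add in the same direction: B = 4 × 6.45×10⁻⁵ = 2.58×10⁻⁴ T.

B ≈ 258 μT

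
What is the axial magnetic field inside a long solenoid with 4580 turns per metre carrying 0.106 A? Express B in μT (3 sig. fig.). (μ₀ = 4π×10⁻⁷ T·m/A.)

Inside a long solenoid, B = μ₀nI with n = 4580 turns/m.
B = 4π×10⁻⁷ × 4580 × 0.106 = 6.10×10⁻⁴ T.

B ≈ 610 μT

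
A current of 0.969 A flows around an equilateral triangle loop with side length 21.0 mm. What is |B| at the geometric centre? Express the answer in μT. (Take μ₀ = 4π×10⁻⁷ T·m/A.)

Each side is a finite straight segment at perpendicular distance d = a/(2 tan(π/3)) = 0.006062 m from the centre, with end-angles ±π/3.
One side contributes B₁ = (μ₀I/4πd)·2 sin(π/3) = 2.77×10⁻⁵ T.
All 3 sides add in the same direction: B = 3 × 2.77×10⁻⁵ = 8.31×10⁻⁵ T.

B ≈ 83.1 μT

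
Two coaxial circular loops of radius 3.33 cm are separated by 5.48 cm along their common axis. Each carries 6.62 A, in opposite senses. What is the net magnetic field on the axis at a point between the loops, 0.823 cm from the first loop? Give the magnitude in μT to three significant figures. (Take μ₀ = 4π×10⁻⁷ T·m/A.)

B ≈ 89.7 μT

Each loop contributes B = μ₀IR²/[2(R²+z²)^(3/2)] on the axis, with z measured from that loop.
Loop 1 (z = 0.00823 m): B₁ = 1.14×10⁻⁴ T. Loop 2 (z = 0.04657 m): B₂ = 2.46×10⁻⁵ T.
The fields oppose: B = |B₁ − B₂| = 8.97×10⁻⁵ T.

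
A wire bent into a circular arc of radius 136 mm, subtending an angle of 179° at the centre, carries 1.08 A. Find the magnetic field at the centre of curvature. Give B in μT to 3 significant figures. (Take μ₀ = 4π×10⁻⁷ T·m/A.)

B ≈ 2.48 μT

The Biot–Savart field of a circular arc at its centre is B = μ₀Iφ/(4πR), with φ = 3.124 rad.
B = (4π×10⁻⁷ × 1.08 × 3.124) / (4π × 0.136) = 2.48×10⁻⁶ T.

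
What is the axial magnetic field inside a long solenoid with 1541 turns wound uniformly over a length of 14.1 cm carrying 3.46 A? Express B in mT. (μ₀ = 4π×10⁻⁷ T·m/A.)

Inside a long solenoid, B = μ₀nI with n = 1.093×10⁴ turns/m.
B = 4π×10⁻⁷ × 1.093×10⁴ × 3.46 = 4.75×10⁻² T.

B ≈ 47.5 mT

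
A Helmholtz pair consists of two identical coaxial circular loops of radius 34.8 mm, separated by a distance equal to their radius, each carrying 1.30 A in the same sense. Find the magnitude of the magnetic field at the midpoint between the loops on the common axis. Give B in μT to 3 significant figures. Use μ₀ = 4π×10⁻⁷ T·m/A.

B ≈ 33.6 μT

Each loop contributes B = μ₀IR²/[2(R²+z²)^(3/2)] on the axis, with z measured from that loop.
Loop 1 (z = 0.0174 m): B₁ = 1.68×10⁻⁵ T. Loop 2 (z = 0.0174 m): B₂ = 1.68×10⁻⁵ T.
The fields add: B = B₁ + B₂ = 3.36×10⁻⁵ T.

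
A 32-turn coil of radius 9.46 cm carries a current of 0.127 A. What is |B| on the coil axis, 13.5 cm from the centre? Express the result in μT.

B ≈ 5.10 μT

For an N-turn flat coil, B = Nμ₀IR²/[2(R²+z²)^(3/2)] with R = 0.0946 m, z = 0.135 m.
B = 32 × 1.59×10⁻⁷ T = 5.10×10⁻⁶ T.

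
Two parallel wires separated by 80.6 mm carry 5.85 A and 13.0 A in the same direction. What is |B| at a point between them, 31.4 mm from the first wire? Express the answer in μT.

B ≈ 15.6 μT

Each long wire gives B = μ₀I/(2πd). Distances are d₁ = 0.0314 m and d₂ = 0.0492 m.
B₁ = 3.73×10⁻⁵ T, B₂ = 5.28×10⁻⁵ T.
Between parallel currents the two contributions point in opposite directions, so they subtract. B = |B₁ − B₂| = |3.73×10⁻⁵ − 5.28×10⁻⁵| = 1.56×10⁻⁵ T.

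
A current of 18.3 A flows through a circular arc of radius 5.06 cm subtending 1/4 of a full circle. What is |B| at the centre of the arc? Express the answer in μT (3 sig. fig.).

The Biot–Savart field of a circular arc at its centre is B = μ₀Iφ/(4πR), with φ = 1.571 rad.
B = (4π×10⁻⁷ × 18.3 × 1.571) / (4π × 0.0506) = 5.68×10⁻⁵ T.

B ≈ 56.8 μT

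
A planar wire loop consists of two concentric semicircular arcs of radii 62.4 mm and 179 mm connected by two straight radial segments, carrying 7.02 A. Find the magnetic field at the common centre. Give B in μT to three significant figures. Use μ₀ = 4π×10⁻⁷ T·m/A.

B ≈ 23.0 μT

The radial connectors point toward the centre, so dl × r̂ = 0 and they contribute nothing.
Each semicircle gives μ₀I/(4R): inner arc 3.53×10⁻⁵ T, outer arc 1.23×10⁻⁵ T.
The two arcs carry current in opposite angular senses, so their fields oppose: B = |3.53×10⁻⁵ − 1.23×10⁻⁵| = 2.30×10⁻⁵ T.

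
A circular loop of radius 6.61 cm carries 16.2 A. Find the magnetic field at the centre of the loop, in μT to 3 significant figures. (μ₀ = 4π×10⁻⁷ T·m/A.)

At the centre of a circular loop the Biot–Savart law gives B = μ₀I/(2R).
B = (4π×10⁻⁷ × 16.2) / (2 × 0.0661) = 1.54×10⁻⁴ T.

B ≈ 154 μT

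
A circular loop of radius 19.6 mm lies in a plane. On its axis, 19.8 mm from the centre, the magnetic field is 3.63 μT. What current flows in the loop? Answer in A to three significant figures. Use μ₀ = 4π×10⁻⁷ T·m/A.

On the axis of a loop, B = μ₀IR²/[2(R²+z²)^(3/2)], so I = 2B(R²+z²)^(3/2)/(μ₀R²).
R² + z² = 0.0003842 + 0.000392 = 0.0007762 m²; raised to 3/2 gives 2.16×10⁻⁵ m³.
I = 2 × 3.63×10⁻⁶ × 2.16×10⁻⁵ / (1.26×10⁻⁶ × 0.0003842) = 0.325 A.

I ≈ 0.325 A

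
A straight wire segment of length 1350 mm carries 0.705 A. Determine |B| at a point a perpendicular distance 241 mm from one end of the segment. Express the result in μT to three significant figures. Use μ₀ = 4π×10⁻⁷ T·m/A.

B ≈ 0.288 μT

For a finite straight segment, B = (μ₀I/4πd)(sinθ₁ + sinθ₂), where θ₁, θ₂ are the angles from the perpendicular to each end.
The perpendicular foot is at one end, so the two end-offsets along the wire are 0 and L = 1.35 m.
sinθ₁ = 0/√(0²+0.241²) = 0.0000; sinθ₂ = 1.35/√(1.35²+0.241²) = 0.9844.
B = (4π×10⁻⁷ × 0.705) / (4π × 0.241) × (0.0000 + 0.9844) = 2.88×10⁻⁷ T.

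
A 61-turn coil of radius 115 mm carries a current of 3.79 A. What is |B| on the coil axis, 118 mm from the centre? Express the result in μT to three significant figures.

For an N-turn flat coil, B = Nμ₀IR²/[2(R²+z²)^(3/2)] with R = 0.115 m, z = 0.118 m.
B = 61 × 7.04×10⁻⁶ T = 4.29×10⁻⁴ T.

B ≈ 429 μT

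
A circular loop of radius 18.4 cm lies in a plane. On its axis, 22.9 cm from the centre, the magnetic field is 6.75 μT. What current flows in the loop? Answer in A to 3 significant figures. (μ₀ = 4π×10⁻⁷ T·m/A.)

I ≈ 8.04 A

On the axis of a loop, B = μ₀IR²/[2(R²+z²)^(3/2)], so I = 2B(R²+z²)^(3/2)/(μ₀R²).
R² + z² = 0.03386 + 0.05244 = 0.0863 m²; raised to 3/2 gives 2.54×10⁻² m³.
I = 2 × 6.75×10⁻⁶ × 2.54×10⁻² / (1.26×10⁻⁶ × 0.03386) = 8.04 A.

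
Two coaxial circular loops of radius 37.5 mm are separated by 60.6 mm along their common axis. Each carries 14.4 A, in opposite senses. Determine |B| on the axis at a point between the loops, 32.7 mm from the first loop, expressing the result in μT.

B ≈ 21.3 μT

Each loop contributes B = μ₀IR²/[2(R²+z²)^(3/2)] on the axis, with z measured from that loop.
Loop 1 (z = 0.0327 m): B₁ = 1.03×10⁻⁴ T. Loop 2 (z = 0.0279 m): B₂ = 1.25×10⁻⁴ T.
The fields oppose: B = |B₁ − B₂| = 2.13×10⁻⁵ T.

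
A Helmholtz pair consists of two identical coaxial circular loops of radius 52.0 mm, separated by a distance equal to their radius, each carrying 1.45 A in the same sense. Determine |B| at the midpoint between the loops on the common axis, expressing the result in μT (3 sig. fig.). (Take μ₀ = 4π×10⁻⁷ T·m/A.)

B ≈ 25.1 μT

Each loop contributes B = μ₀IR²/[2(R²+z²)^(3/2)] on the axis, with z measured from that loop.
Loop 1 (z = 0.026 m): B₁ = 1.25×10⁻⁵ T. Loop 2 (z = 0.026 m): B₂ = 1.25×10⁻⁵ T.
The fields add: B = B₁ + B₂ = 2.51×10⁻⁵ T.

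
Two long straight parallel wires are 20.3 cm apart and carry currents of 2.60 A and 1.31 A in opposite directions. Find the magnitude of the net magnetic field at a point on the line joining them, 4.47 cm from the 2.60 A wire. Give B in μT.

B ≈ 13.3 μT

Each long wire gives B = μ₀I/(2πd). Distances are d₁ = 0.0447 m and d₂ = 0.1583 m.
B₁ = 1.16×10⁻⁵ T, B₂ = 1.66×10⁻⁶ T.
Between antiparallel currents both contributions point the same way, so they add. B = B₁ + B₂ = 1.16×10⁻⁵ + 1.66×10⁻⁶ = 1.33×10⁻⁵ T.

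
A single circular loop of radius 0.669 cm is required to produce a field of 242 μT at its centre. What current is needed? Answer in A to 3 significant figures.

At the centre of a circular loop B = μ₀I/(2R), so I = 2RB/μ₀.
With R = 0.00669 m, I = 2 × 0.00669 × 2.42×10⁻⁴ / (4π×10⁻⁷) = 2.58 A.

I ≈ 2.58 A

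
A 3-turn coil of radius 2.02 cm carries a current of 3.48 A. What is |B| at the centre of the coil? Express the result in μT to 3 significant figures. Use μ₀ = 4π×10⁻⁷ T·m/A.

B ≈ 325 μT

For an N-turn flat coil, B = Nμ₀I/(2R) with R = 0.0202 m.
B = 3 × 1.08×10⁻⁴ T = 3.25×10⁻⁴ T.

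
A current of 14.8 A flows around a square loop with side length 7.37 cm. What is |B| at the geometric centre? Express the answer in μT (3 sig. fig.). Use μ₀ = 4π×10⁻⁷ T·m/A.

Each side is a finite straight segment at perpendicular distance d = a/(2 tan(π/4)) = 0.03685 m from the centre, with end-angles ±π/4.
One side contributes B₁ = (μ₀I/4πd)·2 sin(π/4) = 5.68×10⁻⁵ T.
All 4 sides add in the same direction: B = 4 × 5.68×10⁻⁵ = 2.27×10⁻⁴ T.

B ≈ 227 μT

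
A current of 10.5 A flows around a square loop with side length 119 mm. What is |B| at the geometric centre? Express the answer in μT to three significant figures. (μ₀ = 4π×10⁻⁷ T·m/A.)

B ≈ 99.8 μT

Each side is a finite straight segment at perpendicular distance d = a/(2 tan(π/4)) = 0.0595 m from the centre, with end-angles ±π/4.
One side contributes B₁ = (μ₀I/4πd)·2 sin(π/4) = 2.50×10⁻⁵ T.
All 4 sides add in the same direction: B = 4 × 2.50×10⁻⁵ = 9.98×10⁻⁵ T.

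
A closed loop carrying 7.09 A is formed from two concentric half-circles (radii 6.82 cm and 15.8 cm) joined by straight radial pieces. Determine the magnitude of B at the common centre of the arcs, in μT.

B ≈ 18.6 μT

The radial connectors point toward the centre, so dl × r̂ = 0 and they contribute nothing.
Each semicircle gives μ₀I/(4R): inner arc 3.27×10⁻⁵ T, outer arc 1.41×10⁻⁵ T.
The two arcs carry current in opposite angular senses, so their fields oppose: B = |3.27×10⁻⁵ − 1.41×10⁻⁵| = 1.86×10⁻⁵ T.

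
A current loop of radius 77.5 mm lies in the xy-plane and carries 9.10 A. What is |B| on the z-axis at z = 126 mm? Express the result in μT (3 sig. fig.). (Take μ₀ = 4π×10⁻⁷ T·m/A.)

On the axis of a circular loop, B = μ₀IR² / [2(R²+z²)^(3/2)].
R² + z² = (0.0775)² + (0.126)² = 0.02188 m², and (R²+z²)^(3/2) = 3.24×10⁻³ m³.
B = (4π×10⁻⁷ × 9.10 × 0.006006) / (2 × 3.24×10⁻³) = 1.06×10⁻⁵ T.

B ≈ 10.6 μT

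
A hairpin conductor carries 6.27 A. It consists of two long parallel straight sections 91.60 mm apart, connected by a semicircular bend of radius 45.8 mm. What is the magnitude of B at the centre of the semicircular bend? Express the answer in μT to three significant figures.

B ≈ 70.4 μT

The semicircular arc contributes B_arc = μ₀I·π/(4πR) = μ₀I/(4R) = 4.30×10⁻⁵ T.
Each semi-infinite lead is at perpendicular distance R = 0.0458 m from the centre, with the perpendicular foot at its near end, so it contributes μ₀I/(4πR); both point the same way, together 2.74×10⁻⁵ T.
Arc and leads all point the same direction: B = 4.30×10⁻⁵ + 2.74×10⁻⁵ = 7.04×10⁻⁵ T.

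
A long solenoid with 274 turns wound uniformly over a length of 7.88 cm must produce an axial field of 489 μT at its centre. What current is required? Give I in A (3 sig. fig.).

I ≈ 0.112 A

Inside a long solenoid B = μ₀nI with n = 3477 m⁻¹, so I = B/(μ₀n).
I = 4.89×10⁻⁴ / (4π×10⁻⁷ × 3477) = 0.112 A.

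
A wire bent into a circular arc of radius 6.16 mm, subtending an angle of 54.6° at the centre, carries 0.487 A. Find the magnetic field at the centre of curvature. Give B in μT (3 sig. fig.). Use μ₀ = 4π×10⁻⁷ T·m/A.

The Biot–Savart field of a circular arc at its centre is B = μ₀Iφ/(4πR), with φ = 0.9529 rad.
B = (4π×10⁻⁷ × 0.487 × 0.9529) / (4π × 0.00616) = 7.53×10⁻⁶ T.

B ≈ 7.53 μT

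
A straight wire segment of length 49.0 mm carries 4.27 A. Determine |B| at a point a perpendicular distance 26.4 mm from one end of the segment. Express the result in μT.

For a finite straight segment, B = (μ₀I/4πd)(sinθ₁ + sinθ₂), where θ₁, θ₂ are the angles from the perpendicular to each end.
The perpendicular foot is at one end, so the two end-offsets along the wire are 0 and L = 0.049 m.
sinθ₁ = 0/√(0²+0.0264²) = 0.0000; sinθ₂ = 0.049/√(0.049²+0.0264²) = 0.8804.
B = (4π×10⁻⁷ × 4.27) / (4π × 0.0264) × (0.0000 + 0.8804) = 1.42×10⁻⁵ T.

B ≈ 14.2 μT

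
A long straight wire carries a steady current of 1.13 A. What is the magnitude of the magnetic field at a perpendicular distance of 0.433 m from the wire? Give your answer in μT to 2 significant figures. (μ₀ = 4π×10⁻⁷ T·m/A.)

For an infinitely long straight wire, B = μ₀I/(2πd).
B = (4π×10⁻⁷ × 1.13) / (2π × 0.433) = 5.22×10⁻⁷ T.

B ≈ 0.52 μT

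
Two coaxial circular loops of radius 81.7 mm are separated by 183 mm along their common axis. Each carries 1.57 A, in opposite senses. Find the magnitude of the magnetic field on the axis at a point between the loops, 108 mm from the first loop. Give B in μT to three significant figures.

B ≈ 2.18 μT

Each loop contributes B = μ₀IR²/[2(R²+z²)^(3/2)] on the axis, with z measured from that loop.
Loop 1 (z = 0.108 m): B₁ = 2.65×10⁻⁶ T. Loop 2 (z = 0.075 m): B₂ = 4.83×10⁻⁶ T.
The fields oppose: B = |B₁ − B₂| = 2.18×10⁻⁶ T.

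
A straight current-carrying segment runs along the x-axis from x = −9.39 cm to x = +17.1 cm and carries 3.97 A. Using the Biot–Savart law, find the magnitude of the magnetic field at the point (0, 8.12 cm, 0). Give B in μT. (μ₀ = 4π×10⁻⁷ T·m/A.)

B ≈ 8.11 μT

For a finite straight segment, B = (μ₀I/4πd)(sinθ₁ + sinθ₂), where θ₁, θ₂ are the angles from the perpendicular to each end.
The perpendicular distance is d = 0.0812 m; the end-offsets along the wire are a = 0.0939 m and b = 0.171 m.
sinθ₁ = 0.0939/√(0.0939²+0.0812²) = 0.7564; sinθ₂ = 0.171/√(0.171²+0.0812²) = 0.9033.
B = (4π×10⁻⁷ × 3.97) / (4π × 0.0812) × (0.7564 + 0.9033) = 8.11×10⁻⁶ T.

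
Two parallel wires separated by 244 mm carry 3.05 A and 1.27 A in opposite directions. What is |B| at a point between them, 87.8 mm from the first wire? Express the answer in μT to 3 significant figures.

B ≈ 8.57 μT

Each long wire gives B = μ₀I/(2πd). Distances are d₁ = 0.0878 m and d₂ = 0.1562 m.
B₁ = 6.95×10⁻⁶ T, B₂ = 1.63×10⁻⁶ T.
Between antiparallel currents both contributions point the same way, so they add. B = B₁ + B₂ = 6.95×10⁻⁶ + 1.63×10⁻⁶ = 8.57×10⁻⁶ T.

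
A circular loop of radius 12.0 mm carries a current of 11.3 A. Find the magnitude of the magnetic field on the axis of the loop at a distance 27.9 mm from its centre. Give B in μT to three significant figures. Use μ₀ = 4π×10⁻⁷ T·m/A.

B ≈ 36.5 μT

On the axis of a circular loop, B = μ₀IR² / [2(R²+z²)^(3/2)].
R² + z² = (0.012)² + (0.0279)² = 0.0009224 m², and (R²+z²)^(3/2) = 2.80×10⁻⁵ m³.
B = (4π×10⁻⁷ × 11.3 × 0.000144) / (2 × 2.80×10⁻⁵) = 3.65×10⁻⁵ T.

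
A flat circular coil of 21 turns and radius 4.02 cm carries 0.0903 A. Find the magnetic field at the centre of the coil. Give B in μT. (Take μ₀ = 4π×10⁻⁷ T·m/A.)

B ≈ 29.6 μT

For an N-turn flat coil, B = Nμ₀I/(2R) with R = 0.0402 m.
B = 21 × 1.41×10⁻⁶ T = 2.96×10⁻⁵ T.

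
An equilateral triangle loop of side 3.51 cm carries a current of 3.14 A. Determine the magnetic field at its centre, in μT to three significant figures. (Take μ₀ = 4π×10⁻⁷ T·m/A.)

Each side is a finite straight segment at perpendicular distance d = a/(2 tan(π/3)) = 0.01013 m from the centre, with end-angles ±π/3.
One side contributes B₁ = (μ₀I/4πd)·2 sin(π/3) = 5.37×10⁻⁵ T.
All 3 sides add in the same direction: B = 3 × 5.37×10⁻⁵ = 1.61×10⁻⁴ T.

B ≈ 161 μT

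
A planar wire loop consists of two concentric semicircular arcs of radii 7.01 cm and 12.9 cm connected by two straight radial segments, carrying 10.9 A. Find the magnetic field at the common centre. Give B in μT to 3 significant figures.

The radial connectors point toward the centre, so dl × r̂ = 0 and they contribute nothing.
Each semicircle gives μ₀I/(4R): inner arc 4.88×10⁻⁵ T, outer arc 2.65×10⁻⁵ T.
The two arcs carry current in opposite angular senses, so their fields oppose: B = |4.88×10⁻⁵ − 2.65×10⁻⁵| = 2.23×10⁻⁵ T.

B ≈ 22.3 μT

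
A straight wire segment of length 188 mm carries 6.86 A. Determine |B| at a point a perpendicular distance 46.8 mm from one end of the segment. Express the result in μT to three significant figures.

For a finite straight segment, B = (μ₀I/4πd)(sinθ₁ + sinθ₂), where θ₁, θ₂ are the angles from the perpendicular to each end.
The perpendicular foot is at one end, so the two end-offsets along the wire are 0 and L = 0.188 m.
sinθ₁ = 0/√(0²+0.0468²) = 0.0000; sinθ₂ = 0.188/√(0.188²+0.0468²) = 0.9704.
B = (4π×10⁻⁷ × 6.86) / (4π × 0.0468) × (0.0000 + 0.9704) = 1.42×10⁻⁵ T.

B ≈ 14.2 μT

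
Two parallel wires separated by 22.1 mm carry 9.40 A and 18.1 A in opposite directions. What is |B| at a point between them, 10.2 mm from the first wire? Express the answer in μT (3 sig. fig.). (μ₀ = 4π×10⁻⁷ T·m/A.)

B ≈ 489 μT

Each long wire gives B = μ₀I/(2πd). Distances are d₁ = 0.0102 m and d₂ = 0.0119 m.
B₁ = 1.84×10⁻⁴ T, B₂ = 3.04×10⁻⁴ T.
Between antiparallel currents both contributions point the same way, so they add. B = B₁ + B₂ = 1.84×10⁻⁴ + 3.04×10⁻⁴ = 4.89×10⁻⁴ T.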